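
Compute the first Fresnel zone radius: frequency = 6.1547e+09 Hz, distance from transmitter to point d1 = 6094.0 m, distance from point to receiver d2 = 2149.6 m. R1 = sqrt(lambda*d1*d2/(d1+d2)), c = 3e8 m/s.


lambda = c / f = 3.0000e+08 / 6.1547e+09 = 0.04874324 m
R1 = sqrt(0.04874324 * 6094.0 * 2149.6 / (6094.0 + 2149.6)) = 8.801 m

8.801 m


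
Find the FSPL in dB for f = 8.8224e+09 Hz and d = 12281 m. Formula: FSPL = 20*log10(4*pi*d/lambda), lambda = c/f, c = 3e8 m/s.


lambda = c / f = 3.0000e+08 / 8.8224e+09 = 0.03400435 m
FSPL = 20 * log10(4*pi*12281/0.03400435) = 133.1 dB

133.1 dB


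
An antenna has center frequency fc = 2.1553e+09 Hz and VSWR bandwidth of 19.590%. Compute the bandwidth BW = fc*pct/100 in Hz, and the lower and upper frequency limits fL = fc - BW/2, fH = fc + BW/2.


BW = 2.1553e+09 * 19.590/100 = 4.222233e+08 Hz
fL = 2.1553e+09 - 4.222233e+08/2 = 1.944e+09 Hz
fH = 2.1553e+09 + 4.222233e+08/2 = 2.366e+09 Hz

BW=4.222e+08 Hz, fL=1.944e+09 Hz, fH=2.366e+09 Hz


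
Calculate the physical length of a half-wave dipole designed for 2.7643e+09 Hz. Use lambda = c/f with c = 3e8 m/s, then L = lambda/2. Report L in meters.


lambda = c / f = 3.0000e+08 / 2.7643e+09 = 0.1085266 m
L = lambda / 2 = 0.1085266 / 2 = 0.05426 m

0.05426 m


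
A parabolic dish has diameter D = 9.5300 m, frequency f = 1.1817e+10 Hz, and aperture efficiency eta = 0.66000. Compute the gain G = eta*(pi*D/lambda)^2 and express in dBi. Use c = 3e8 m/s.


lambda = c / f = 3.0000e+08 / 1.1817e+10 = 0.02538715 m
G_linear = 0.66000 * (pi * 9.5300 / 0.02538715)^2 = 917913.1
G_dBi = 10 * log10(917913.1) = 59.63 dBi

59.63 dBi


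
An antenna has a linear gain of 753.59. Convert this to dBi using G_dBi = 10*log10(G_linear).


G_dBi = 10 * log10(753.59) = 28.77 dBi

28.77 dBi


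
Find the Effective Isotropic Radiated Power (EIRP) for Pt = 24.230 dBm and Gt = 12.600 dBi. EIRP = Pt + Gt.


EIRP = Pt + Gt = 24.230 + 12.600 = 36.83 dBm

36.83 dBm


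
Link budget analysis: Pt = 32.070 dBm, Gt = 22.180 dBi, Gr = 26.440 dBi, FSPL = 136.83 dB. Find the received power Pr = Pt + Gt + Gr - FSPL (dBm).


Pr = 32.070 + 22.180 + 26.440 - 136.83 = -56.14 dBm

-56.14 dBm


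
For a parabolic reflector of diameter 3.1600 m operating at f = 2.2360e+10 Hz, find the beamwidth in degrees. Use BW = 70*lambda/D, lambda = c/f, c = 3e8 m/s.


lambda = c / f = 3.0000e+08 / 2.2360e+10 = 0.01341682 m
BW = 70 * 0.01341682 / 3.1600 = 0.2972 deg

0.2972 deg


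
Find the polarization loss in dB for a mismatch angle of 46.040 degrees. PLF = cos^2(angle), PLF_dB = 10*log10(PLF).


PLF_linear = cos^2(46.040 deg) = 0.4818526
PLF_dB = 10 * log10(0.4818526) = -3.171 dB

-3.171 dB


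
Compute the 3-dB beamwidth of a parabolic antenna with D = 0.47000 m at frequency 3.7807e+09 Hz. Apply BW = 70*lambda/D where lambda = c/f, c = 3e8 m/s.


lambda = c / f = 3.0000e+08 / 3.7807e+09 = 0.07935038 m
BW = 70 * 0.07935038 / 0.47000 = 11.82 deg

11.82 deg


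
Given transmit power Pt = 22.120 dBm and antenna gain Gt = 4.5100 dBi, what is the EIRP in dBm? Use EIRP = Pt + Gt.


EIRP = Pt + Gt = 22.120 + 4.5100 = 26.63 dBm

26.63 dBm


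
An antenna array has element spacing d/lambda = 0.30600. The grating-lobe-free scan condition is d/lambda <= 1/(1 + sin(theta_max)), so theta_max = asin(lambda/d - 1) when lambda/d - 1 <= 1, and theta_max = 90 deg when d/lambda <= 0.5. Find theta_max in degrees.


lambda/d - 1 = 1/0.30600 - 1 = 2.267974 >= 1
d/lambda <= 0.5, so the array can scan to endfire without grating lobes: theta_max = 90 deg

90 deg


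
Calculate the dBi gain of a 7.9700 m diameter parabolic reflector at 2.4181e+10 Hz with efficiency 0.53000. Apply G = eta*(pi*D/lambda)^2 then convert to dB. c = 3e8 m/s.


lambda = c / f = 3.0000e+08 / 2.4181e+10 = 0.01240643 m
G_linear = 0.53000 * (pi * 7.9700 / 0.01240643)^2 = 2.158731e+06
G_dBi = 10 * log10(2.158731e+06) = 63.34 dBi

63.34 dBi


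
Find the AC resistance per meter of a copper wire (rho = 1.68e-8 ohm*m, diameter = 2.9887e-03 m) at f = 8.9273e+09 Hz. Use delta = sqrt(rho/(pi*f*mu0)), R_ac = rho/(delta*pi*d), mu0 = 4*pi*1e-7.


delta = sqrt(1.68e-8 / (pi * 8.9273e+09 * 4*pi*1e-7)) = 6.904221e-07 m
R_ac = 1.68e-8 / (6.904221e-07 * pi * 2.9887e-03) = 2.592 ohm/m

2.592 ohm/m


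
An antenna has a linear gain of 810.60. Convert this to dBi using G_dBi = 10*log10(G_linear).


G_dBi = 10 * log10(810.60) = 29.09 dBi

29.09 dBi


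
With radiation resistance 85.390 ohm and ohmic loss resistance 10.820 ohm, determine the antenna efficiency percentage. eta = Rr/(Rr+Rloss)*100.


eta = 85.390 / (85.390 + 10.820) * 100 = 88.75%

88.75%


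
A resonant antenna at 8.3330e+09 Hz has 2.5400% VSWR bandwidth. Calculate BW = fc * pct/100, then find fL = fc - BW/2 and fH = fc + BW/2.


BW = 8.3330e+09 * 2.5400/100 = 2.116582e+08 Hz
fL = 8.3330e+09 - 2.116582e+08/2 = 8.227e+09 Hz
fH = 8.3330e+09 + 2.116582e+08/2 = 8.439e+09 Hz

BW=2.117e+08 Hz, fL=8.227e+09 Hz, fH=8.439e+09 Hz


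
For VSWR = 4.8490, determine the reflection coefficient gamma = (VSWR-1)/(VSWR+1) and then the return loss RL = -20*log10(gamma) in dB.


gamma = (4.8490 - 1) / (4.8490 + 1) = 0.6580612
RL = -20 * log10(0.6580612) = 3.635 dB

3.635 dB


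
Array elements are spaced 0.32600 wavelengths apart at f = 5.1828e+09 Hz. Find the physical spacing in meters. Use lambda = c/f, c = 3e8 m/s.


lambda = c / f = 3.0000e+08 / 5.1828e+09 = 0.05788377 m
d = 0.32600 * 0.05788377 = 0.01887 m

0.01887 m


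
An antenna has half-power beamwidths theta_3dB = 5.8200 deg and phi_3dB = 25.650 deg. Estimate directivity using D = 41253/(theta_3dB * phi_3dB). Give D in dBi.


D_linear = 41253 / (5.8200 * 25.650) = 276.3409
D_dBi = 10 * log10(276.3409) = 24.41 dBi

24.41 dBi


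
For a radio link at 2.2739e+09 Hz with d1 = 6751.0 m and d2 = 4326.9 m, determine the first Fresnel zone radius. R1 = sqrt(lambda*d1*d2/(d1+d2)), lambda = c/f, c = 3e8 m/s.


lambda = c / f = 3.0000e+08 / 2.2739e+09 = 0.1319319 m
R1 = sqrt(0.1319319 * 6751.0 * 4326.9 / (6751.0 + 4326.9)) = 18.65 m

18.65 m


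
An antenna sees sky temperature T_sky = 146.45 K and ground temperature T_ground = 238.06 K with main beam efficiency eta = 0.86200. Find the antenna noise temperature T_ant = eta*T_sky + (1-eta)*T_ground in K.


T_ant = 0.86200 * 146.45 + (1 - 0.86200) * 238.06 = 159.1 K

159.1 K


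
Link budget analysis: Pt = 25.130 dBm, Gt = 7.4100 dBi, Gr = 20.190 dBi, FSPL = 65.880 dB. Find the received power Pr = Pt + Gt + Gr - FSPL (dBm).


Pr = 25.130 + 7.4100 + 20.190 - 65.880 = -13.15 dBm

-13.15 dBm


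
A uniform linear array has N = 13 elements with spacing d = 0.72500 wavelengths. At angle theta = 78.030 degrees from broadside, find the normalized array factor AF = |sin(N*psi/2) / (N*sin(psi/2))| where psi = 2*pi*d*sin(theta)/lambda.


psi = 2*pi*0.72500*sin(78.030 deg) = 4.456260 rad
AF = |sin(13*4.456260/2) / (13*sin(4.456260/2))| = 0.06195

0.06195


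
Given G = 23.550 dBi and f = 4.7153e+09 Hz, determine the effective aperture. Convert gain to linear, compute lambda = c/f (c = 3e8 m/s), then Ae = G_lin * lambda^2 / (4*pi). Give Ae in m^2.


lambda = c / f = 3.0000e+08 / 4.7153e+09 = 0.06362268 m
G_linear = 10^(23.550/10) = 226.4644
Ae = G_linear * lambda^2 / (4*pi) = 226.4644 * 0.06362268^2 / (4*pi) = 0.07295 m^2

0.07295 m^2


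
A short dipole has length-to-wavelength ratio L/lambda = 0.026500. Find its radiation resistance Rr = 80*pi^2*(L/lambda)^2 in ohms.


Rr = 80 * pi^2 * (0.026500)^2 = 80 * 9.869604 * 7.022500e-04 = 0.5545 ohm

0.5545 ohm


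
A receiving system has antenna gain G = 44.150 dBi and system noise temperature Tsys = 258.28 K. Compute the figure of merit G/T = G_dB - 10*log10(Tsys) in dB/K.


G/T = 44.150 - 10*log10(258.28) = 44.150 - 24.12091 = 20.03 dB/K

20.03 dB/K


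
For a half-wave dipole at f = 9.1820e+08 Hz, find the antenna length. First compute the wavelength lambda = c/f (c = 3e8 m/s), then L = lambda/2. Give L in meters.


lambda = c / f = 3.0000e+08 / 9.1820e+08 = 0.3267262 m
L = lambda / 2 = 0.3267262 / 2 = 0.1634 m

0.1634 m


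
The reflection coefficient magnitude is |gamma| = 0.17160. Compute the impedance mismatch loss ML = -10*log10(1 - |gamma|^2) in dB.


ML = -10 * log10(1 - 0.17160^2) = -10 * log10(0.97055344) = 0.1298 dB

0.1298 dB


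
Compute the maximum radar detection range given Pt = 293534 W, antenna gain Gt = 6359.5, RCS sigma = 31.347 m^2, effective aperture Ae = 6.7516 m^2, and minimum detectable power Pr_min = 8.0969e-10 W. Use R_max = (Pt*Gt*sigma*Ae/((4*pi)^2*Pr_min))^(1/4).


R^4 = 293534*6359.5*31.347*6.7516 / ((4*pi)^2 * 8.0969e-10) = 3.089908e+18
R_max = 3.089908e+18^0.25 = 41926 m

41926 m


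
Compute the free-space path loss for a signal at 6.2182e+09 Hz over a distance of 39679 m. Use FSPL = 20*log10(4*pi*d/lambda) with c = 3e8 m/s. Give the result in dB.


lambda = c / f = 3.0000e+08 / 6.2182e+09 = 0.04824547 m
FSPL = 20 * log10(4*pi*39679/0.04824547) = 140.3 dB

140.3 dB


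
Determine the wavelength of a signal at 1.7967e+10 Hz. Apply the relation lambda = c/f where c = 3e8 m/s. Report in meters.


lambda = c / f = 3.0000e+08 / 1.7967e+10 = 0.01670 m

0.01670 m


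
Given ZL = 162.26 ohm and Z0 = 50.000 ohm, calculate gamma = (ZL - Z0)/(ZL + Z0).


gamma = (162.26 - 50.000) / (162.26 + 50.000) = 0.5289

0.5289


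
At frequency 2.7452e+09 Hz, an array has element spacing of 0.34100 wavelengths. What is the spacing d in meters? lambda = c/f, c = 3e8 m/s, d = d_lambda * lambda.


lambda = c / f = 3.0000e+08 / 2.7452e+09 = 0.1092817 m
d = 0.34100 * 0.1092817 = 0.03727 m

0.03727 m


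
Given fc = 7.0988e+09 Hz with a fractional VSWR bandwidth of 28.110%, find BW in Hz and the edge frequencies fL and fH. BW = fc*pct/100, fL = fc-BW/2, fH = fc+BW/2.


BW = 7.0988e+09 * 28.110/100 = 1.995473e+09 Hz
fL = 7.0988e+09 - 1.995473e+09/2 = 6.101e+09 Hz
fH = 7.0988e+09 + 1.995473e+09/2 = 8.097e+09 Hz

BW=1.995e+09 Hz, fL=6.101e+09 Hz, fH=8.097e+09 Hz


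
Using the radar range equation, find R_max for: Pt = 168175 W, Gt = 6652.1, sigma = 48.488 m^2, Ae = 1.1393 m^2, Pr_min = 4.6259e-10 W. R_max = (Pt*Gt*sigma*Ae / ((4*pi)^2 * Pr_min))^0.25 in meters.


R^4 = 168175*6652.1*48.488*1.1393 / ((4*pi)^2 * 4.6259e-10) = 8.460122e+17
R_max = 8.460122e+17^0.25 = 30328 m

30328 m


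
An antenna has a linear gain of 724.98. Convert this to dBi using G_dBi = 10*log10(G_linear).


G_dBi = 10 * log10(724.98) = 28.60 dBi

28.60 dBi


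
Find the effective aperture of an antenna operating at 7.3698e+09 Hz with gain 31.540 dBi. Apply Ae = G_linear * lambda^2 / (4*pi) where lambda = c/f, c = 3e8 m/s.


lambda = c / f = 3.0000e+08 / 7.3698e+09 = 0.04070667 m
G_linear = 10^(31.540/10) = 1425.608
Ae = G_linear * lambda^2 / (4*pi) = 1425.608 * 0.04070667^2 / (4*pi) = 0.1880 m^2

0.1880 m^2


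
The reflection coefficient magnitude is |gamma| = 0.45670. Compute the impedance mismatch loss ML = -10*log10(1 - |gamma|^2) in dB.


ML = -10 * log10(1 - 0.45670^2) = -10 * log10(0.79142511) = 1.016 dB

1.016 dB


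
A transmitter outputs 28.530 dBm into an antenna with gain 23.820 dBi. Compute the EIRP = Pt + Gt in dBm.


EIRP = Pt + Gt = 28.530 + 23.820 = 52.35 dBm

52.35 dBm


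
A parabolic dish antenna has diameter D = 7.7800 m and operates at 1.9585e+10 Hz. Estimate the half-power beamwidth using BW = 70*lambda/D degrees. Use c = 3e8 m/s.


lambda = c / f = 3.0000e+08 / 1.9585e+10 = 0.01531785 m
BW = 70 * 0.01531785 / 7.7800 = 0.1378 deg

0.1378 deg


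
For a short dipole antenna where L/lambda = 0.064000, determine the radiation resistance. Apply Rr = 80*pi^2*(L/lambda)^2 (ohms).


Rr = 80 * pi^2 * (0.064000)^2 = 80 * 9.869604 * 4.096000e-03 = 3.234 ohm

3.234 ohm


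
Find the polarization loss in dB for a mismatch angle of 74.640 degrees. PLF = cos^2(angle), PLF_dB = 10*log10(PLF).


PLF_linear = cos^2(74.640 deg) = 0.07016300
PLF_dB = 10 * log10(0.07016300) = -11.54 dB

-11.54 dB


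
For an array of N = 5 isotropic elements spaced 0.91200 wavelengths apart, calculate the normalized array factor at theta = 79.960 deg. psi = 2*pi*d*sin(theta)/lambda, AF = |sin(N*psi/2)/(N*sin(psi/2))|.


psi = 2*pi*0.91200*sin(79.960 deg) = 5.642513 rad
AF = |sin(5*5.642513/2) / (5*sin(5.642513/2))| = 0.6348

0.6348


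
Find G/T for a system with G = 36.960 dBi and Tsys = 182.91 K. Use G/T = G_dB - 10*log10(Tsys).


G/T = 36.960 - 10*log10(182.91) = 36.960 - 22.62237 = 14.34 dB/K

14.34 dB/K


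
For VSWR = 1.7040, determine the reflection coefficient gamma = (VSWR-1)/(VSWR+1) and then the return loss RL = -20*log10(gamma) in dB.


gamma = (1.7040 - 1) / (1.7040 + 1) = 0.2603550
RL = -20 * log10(0.2603550) = 11.69 dB

11.69 dB


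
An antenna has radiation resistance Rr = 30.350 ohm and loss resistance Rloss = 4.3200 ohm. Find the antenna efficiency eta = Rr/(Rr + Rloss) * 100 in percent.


eta = 30.350 / (30.350 + 4.3200) * 100 = 87.54%

87.54%


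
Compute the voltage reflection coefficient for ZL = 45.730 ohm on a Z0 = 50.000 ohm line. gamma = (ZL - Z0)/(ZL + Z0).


gamma = (45.730 - 50.000) / (45.730 + 50.000) = -0.04460

-0.04460


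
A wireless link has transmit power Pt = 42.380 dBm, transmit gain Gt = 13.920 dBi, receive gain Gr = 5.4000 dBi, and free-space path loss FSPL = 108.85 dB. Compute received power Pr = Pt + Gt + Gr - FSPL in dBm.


Pr = 42.380 + 13.920 + 5.4000 - 108.85 = -47.15 dBm

-47.15 dBm


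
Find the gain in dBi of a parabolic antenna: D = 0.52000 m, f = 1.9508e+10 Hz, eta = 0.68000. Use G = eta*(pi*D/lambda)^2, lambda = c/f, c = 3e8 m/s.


lambda = c / f = 3.0000e+08 / 1.9508e+10 = 0.01537831 m
G_linear = 0.68000 * (pi * 0.52000 / 0.01537831)^2 = 7673.582
G_dBi = 10 * log10(7673.582) = 38.85 dBi

38.85 dBi


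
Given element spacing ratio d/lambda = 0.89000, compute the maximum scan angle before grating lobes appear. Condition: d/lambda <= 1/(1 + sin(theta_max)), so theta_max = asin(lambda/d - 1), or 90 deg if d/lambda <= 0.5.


lambda/d - 1 = 1/0.89000 - 1 = 0.1235955
theta_max = asin(0.1235955) = 7.100 deg

7.100 deg


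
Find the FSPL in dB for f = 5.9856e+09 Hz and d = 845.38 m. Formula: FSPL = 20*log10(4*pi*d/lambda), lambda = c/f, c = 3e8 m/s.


lambda = c / f = 3.0000e+08 / 5.9856e+09 = 0.05012029 m
FSPL = 20 * log10(4*pi*845.38/0.05012029) = 106.5 dB

106.5 dB


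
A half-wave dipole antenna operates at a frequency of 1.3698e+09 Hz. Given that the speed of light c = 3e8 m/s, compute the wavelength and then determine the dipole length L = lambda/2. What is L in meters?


lambda = c / f = 3.0000e+08 / 1.3698e+09 = 0.2190101 m
L = lambda / 2 = 0.2190101 / 2 = 0.1095 m

0.1095 m


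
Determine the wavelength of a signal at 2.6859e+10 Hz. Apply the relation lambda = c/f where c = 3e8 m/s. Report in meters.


lambda = c / f = 3.0000e+08 / 2.6859e+10 = 0.01117 m

0.01117 m


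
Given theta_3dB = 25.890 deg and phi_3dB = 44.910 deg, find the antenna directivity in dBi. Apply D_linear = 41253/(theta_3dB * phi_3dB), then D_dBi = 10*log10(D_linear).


D_linear = 41253 / (25.890 * 44.910) = 35.47974
D_dBi = 10 * log10(35.47974) = 15.50 dBi

15.50 dBi


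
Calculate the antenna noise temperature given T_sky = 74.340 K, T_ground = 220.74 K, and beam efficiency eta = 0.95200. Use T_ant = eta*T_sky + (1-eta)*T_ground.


T_ant = 0.95200 * 74.340 + (1 - 0.95200) * 220.74 = 81.37 K

81.37 K


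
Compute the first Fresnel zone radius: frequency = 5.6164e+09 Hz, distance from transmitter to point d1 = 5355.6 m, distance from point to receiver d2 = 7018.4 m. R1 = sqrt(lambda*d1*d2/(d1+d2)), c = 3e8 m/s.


lambda = c / f = 3.0000e+08 / 5.6164e+09 = 0.05341500 m
R1 = sqrt(0.05341500 * 5355.6 * 7018.4 / (5355.6 + 7018.4)) = 12.74 m

12.74 m


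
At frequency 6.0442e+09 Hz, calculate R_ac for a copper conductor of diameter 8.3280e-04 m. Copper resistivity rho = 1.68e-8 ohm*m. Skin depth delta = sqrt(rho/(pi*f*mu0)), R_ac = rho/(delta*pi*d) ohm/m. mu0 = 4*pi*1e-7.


delta = sqrt(1.68e-8 / (pi * 6.0442e+09 * 4*pi*1e-7)) = 8.390838e-07 m
R_ac = 1.68e-8 / (8.390838e-07 * pi * 8.3280e-04) = 7.653 ohm/m

7.653 ohm/m


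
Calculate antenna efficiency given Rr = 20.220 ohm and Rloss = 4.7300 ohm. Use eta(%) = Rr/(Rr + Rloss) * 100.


eta = 20.220 / (20.220 + 4.7300) * 100 = 81.04%

81.04%


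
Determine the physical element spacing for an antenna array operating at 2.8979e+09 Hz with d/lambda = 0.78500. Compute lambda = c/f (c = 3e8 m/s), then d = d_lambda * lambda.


lambda = c / f = 3.0000e+08 / 2.8979e+09 = 0.1035232 m
d = 0.78500 * 0.1035232 = 0.08127 m

0.08127 m


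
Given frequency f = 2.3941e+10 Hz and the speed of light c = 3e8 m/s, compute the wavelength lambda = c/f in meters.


lambda = c / f = 3.0000e+08 / 2.3941e+10 = 0.01253 m

0.01253 m


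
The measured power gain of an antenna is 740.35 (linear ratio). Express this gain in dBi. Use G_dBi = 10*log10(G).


G_dBi = 10 * log10(740.35) = 28.69 dBi

28.69 dBi


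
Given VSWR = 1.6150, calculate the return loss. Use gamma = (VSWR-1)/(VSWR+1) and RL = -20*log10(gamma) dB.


gamma = (1.6150 - 1) / (1.6150 + 1) = 0.2351816
RL = -20 * log10(0.2351816) = 12.57 dB

12.57 dB


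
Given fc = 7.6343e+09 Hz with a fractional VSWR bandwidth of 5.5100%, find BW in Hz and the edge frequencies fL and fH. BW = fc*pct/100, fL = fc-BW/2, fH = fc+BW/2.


BW = 7.6343e+09 * 5.5100/100 = 4.206499e+08 Hz
fL = 7.6343e+09 - 4.206499e+08/2 = 7.424e+09 Hz
fH = 7.6343e+09 + 4.206499e+08/2 = 7.845e+09 Hz

BW=4.206e+08 Hz, fL=7.424e+09 Hz, fH=7.845e+09 Hz


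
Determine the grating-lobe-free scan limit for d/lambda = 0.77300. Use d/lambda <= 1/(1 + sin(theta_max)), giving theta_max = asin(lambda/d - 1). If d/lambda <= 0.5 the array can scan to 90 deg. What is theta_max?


lambda/d - 1 = 1/0.77300 - 1 = 0.2936611
theta_max = asin(0.2936611) = 17.08 deg

17.08 deg


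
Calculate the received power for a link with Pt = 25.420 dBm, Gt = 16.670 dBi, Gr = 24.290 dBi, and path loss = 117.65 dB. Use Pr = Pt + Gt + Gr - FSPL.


Pr = 25.420 + 16.670 + 24.290 - 117.65 = -51.27 dBm

-51.27 dBm


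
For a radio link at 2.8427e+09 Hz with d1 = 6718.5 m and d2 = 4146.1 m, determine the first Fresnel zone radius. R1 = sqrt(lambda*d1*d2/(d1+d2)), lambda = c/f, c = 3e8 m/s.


lambda = c / f = 3.0000e+08 / 2.8427e+09 = 0.1055335 m
R1 = sqrt(0.1055335 * 6718.5 * 4146.1 / (6718.5 + 4146.1)) = 16.45 m

16.45 m


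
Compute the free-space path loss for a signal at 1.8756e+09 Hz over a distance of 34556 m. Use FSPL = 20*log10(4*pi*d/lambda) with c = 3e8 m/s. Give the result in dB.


lambda = c / f = 3.0000e+08 / 1.8756e+09 = 0.1599488 m
FSPL = 20 * log10(4*pi*34556/0.1599488) = 128.7 dB

128.7 dB


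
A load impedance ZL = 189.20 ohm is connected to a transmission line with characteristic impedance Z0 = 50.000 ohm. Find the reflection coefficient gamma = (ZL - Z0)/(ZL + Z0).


gamma = (189.20 - 50.000) / (189.20 + 50.000) = 0.5819

0.5819


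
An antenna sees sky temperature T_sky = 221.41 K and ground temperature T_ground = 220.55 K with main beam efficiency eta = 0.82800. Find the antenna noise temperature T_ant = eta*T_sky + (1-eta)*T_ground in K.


T_ant = 0.82800 * 221.41 + (1 - 0.82800) * 220.55 = 221.3 K

221.3 K


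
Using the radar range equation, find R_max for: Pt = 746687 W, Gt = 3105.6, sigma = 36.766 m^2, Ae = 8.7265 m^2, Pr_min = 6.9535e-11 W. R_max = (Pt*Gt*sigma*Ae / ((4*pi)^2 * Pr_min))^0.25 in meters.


R^4 = 746687*3105.6*36.766*8.7265 / ((4*pi)^2 * 6.9535e-11) = 6.775594e+19
R_max = 6.775594e+19^0.25 = 90727 m

90727 m


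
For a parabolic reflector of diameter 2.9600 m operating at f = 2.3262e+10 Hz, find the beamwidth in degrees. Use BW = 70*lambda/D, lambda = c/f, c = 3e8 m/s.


lambda = c / f = 3.0000e+08 / 2.3262e+10 = 0.01289657 m
BW = 70 * 0.01289657 / 2.9600 = 0.3050 deg

0.3050 deg


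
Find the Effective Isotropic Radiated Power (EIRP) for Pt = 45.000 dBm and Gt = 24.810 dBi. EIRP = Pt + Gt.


EIRP = Pt + Gt = 45.000 + 24.810 = 69.81 dBm

69.81 dBm


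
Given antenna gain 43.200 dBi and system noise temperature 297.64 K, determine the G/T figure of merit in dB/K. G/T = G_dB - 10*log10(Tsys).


G/T = 43.200 - 10*log10(297.64) = 43.200 - 24.73691 = 18.46 dB/K

18.46 dB/K


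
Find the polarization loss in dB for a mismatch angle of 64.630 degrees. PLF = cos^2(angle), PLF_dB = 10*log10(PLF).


PLF_linear = cos^2(64.630 deg) = 0.1835798
PLF_dB = 10 * log10(0.1835798) = -7.362 dB

-7.362 dB


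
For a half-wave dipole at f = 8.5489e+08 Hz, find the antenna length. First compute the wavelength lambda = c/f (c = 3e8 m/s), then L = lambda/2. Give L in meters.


lambda = c / f = 3.0000e+08 / 8.5489e+08 = 0.3509223 m
L = lambda / 2 = 0.3509223 / 2 = 0.1755 m

0.1755 m


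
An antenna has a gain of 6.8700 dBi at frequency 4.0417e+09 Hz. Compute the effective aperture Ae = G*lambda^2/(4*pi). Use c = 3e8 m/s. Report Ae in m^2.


lambda = c / f = 3.0000e+08 / 4.0417e+09 = 0.07422619 m
G_linear = 10^(6.8700/10) = 4.864072
Ae = G_linear * lambda^2 / (4*pi) = 4.864072 * 0.07422619^2 / (4*pi) = 2.133e-03 m^2

2.133e-03 m^2


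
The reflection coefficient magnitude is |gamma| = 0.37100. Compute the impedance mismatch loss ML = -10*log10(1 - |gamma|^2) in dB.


ML = -10 * log10(1 - 0.37100^2) = -10 * log10(0.862359) = 0.6431 dB

0.6431 dB


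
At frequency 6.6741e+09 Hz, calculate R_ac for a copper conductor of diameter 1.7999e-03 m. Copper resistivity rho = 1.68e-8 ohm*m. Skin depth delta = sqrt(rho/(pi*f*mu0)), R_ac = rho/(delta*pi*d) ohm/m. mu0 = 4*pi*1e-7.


delta = sqrt(1.68e-8 / (pi * 6.6741e+09 * 4*pi*1e-7)) = 7.985064e-07 m
R_ac = 1.68e-8 / (7.985064e-07 * pi * 1.7999e-03) = 3.721 ohm/m

3.721 ohm/m


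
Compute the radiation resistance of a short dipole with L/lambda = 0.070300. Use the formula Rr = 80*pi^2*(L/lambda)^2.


Rr = 80 * pi^2 * (0.070300)^2 = 80 * 9.869604 * 4.942090e-03 = 3.902 ohm

3.902 ohm


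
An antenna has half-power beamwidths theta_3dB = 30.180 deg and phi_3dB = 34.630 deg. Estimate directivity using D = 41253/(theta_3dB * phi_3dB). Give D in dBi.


D_linear = 41253 / (30.180 * 34.630) = 39.47152
D_dBi = 10 * log10(39.47152) = 15.96 dBi

15.96 dBi


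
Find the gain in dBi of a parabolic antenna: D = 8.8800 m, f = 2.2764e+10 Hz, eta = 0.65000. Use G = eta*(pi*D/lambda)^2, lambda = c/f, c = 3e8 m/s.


lambda = c / f = 3.0000e+08 / 2.2764e+10 = 0.01317870 m
G_linear = 0.65000 * (pi * 8.8800 / 0.01317870)^2 = 2.912687e+06
G_dBi = 10 * log10(2.912687e+06) = 64.64 dBi

64.64 dBi


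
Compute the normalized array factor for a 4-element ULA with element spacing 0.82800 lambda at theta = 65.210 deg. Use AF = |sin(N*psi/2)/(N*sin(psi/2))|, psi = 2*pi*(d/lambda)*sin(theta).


psi = 2*pi*0.82800*sin(65.210 deg) = 4.723073 rad
AF = |sin(4*4.723073/2) / (4*sin(4.723073/2))| = 7.595e-03

7.595e-03


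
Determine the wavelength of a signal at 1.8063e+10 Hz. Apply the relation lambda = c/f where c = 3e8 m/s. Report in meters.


lambda = c / f = 3.0000e+08 / 1.8063e+10 = 0.01661 m

0.01661 m


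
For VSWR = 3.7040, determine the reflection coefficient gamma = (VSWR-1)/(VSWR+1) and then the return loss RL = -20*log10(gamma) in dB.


gamma = (3.7040 - 1) / (3.7040 + 1) = 0.5748299
RL = -20 * log10(0.5748299) = 4.809 dB

4.809 dB


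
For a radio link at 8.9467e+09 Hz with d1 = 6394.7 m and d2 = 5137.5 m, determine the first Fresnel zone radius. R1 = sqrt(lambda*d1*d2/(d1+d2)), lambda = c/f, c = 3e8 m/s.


lambda = c / f = 3.0000e+08 / 8.9467e+09 = 0.03353192 m
R1 = sqrt(0.03353192 * 6394.7 * 5137.5 / (6394.7 + 5137.5)) = 9.774 m

9.774 m


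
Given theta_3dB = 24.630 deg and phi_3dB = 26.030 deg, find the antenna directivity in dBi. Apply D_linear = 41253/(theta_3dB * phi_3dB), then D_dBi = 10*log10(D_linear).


D_linear = 41253 / (24.630 * 26.030) = 64.34532
D_dBi = 10 * log10(64.34532) = 18.09 dBi

18.09 dBi


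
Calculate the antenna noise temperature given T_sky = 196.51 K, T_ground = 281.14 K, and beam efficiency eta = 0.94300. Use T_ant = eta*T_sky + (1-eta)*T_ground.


T_ant = 0.94300 * 196.51 + (1 - 0.94300) * 281.14 = 201.3 K

201.3 K


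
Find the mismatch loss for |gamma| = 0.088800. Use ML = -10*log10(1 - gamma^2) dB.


ML = -10 * log10(1 - 0.088800^2) = -10 * log10(0.99211456) = 0.03438 dB

0.03438 dB


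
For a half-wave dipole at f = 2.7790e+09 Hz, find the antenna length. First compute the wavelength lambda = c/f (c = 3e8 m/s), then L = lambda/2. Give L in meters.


lambda = c / f = 3.0000e+08 / 2.7790e+09 = 0.1079525 m
L = lambda / 2 = 0.1079525 / 2 = 0.05398 m

0.05398 m


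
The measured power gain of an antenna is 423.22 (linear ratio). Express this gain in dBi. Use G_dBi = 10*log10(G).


G_dBi = 10 * log10(423.22) = 26.27 dBi

26.27 dBi


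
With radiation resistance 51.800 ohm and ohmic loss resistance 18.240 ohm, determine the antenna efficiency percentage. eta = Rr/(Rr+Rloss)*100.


eta = 51.800 / (51.800 + 18.240) * 100 = 73.96%

73.96%


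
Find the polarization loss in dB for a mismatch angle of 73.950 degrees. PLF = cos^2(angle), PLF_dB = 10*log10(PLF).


PLF_linear = cos^2(73.950 deg) = 0.07643904
PLF_dB = 10 * log10(0.07643904) = -11.17 dB

-11.17 dB


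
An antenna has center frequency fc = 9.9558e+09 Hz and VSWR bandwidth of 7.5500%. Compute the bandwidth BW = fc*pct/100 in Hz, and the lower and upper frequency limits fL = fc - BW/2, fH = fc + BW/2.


BW = 9.9558e+09 * 7.5500/100 = 7.516629e+08 Hz
fL = 9.9558e+09 - 7.516629e+08/2 = 9.580e+09 Hz
fH = 9.9558e+09 + 7.516629e+08/2 = 1.033e+10 Hz

BW=7.517e+08 Hz, fL=9.580e+09 Hz, fH=1.033e+10 Hz


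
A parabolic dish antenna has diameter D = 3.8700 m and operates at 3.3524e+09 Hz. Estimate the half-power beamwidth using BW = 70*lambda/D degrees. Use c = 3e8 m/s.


lambda = c / f = 3.0000e+08 / 3.3524e+09 = 0.08948813 m
BW = 70 * 0.08948813 / 3.8700 = 1.619 deg

1.619 deg


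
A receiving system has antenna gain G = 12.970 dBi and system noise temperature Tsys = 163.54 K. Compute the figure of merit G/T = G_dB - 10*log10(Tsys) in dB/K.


G/T = 12.970 - 10*log10(163.54) = 12.970 - 22.13624 = -9.166 dB/K

-9.166 dB/K


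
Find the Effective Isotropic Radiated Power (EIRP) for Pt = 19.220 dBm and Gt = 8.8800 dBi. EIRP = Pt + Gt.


EIRP = Pt + Gt = 19.220 + 8.8800 = 28.10 dBm

28.10 dBm


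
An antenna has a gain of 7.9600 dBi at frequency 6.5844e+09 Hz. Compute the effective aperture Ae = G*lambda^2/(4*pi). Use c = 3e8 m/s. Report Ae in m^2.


lambda = c / f = 3.0000e+08 / 6.5844e+09 = 0.04556224 m
G_linear = 10^(7.9600/10) = 6.251727
Ae = G_linear * lambda^2 / (4*pi) = 6.251727 * 0.04556224^2 / (4*pi) = 1.033e-03 m^2

1.033e-03 m^2


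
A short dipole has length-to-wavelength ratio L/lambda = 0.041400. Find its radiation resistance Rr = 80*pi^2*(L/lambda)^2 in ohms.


Rr = 80 * pi^2 * (0.041400)^2 = 80 * 9.869604 * 1.713960e-03 = 1.353 ohm

1.353 ohm


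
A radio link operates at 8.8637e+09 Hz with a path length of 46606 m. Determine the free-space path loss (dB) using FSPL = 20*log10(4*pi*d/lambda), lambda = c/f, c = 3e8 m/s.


lambda = c / f = 3.0000e+08 / 8.8637e+09 = 0.03384591 m
FSPL = 20 * log10(4*pi*46606/0.03384591) = 144.8 dB

144.8 dB


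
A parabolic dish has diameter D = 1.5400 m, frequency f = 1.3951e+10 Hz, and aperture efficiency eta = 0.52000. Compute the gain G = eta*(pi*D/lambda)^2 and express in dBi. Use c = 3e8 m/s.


lambda = c / f = 3.0000e+08 / 1.3951e+10 = 0.02150383 m
G_linear = 0.52000 * (pi * 1.5400 / 0.02150383)^2 = 26321.64
G_dBi = 10 * log10(26321.64) = 44.20 dBi

44.20 dBi


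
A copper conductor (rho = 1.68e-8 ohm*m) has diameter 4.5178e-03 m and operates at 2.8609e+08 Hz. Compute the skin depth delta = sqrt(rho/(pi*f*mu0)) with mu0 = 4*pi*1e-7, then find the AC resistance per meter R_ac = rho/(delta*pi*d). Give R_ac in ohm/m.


delta = sqrt(1.68e-8 / (pi * 2.8609e+08 * 4*pi*1e-7)) = 3.856767e-06 m
R_ac = 1.68e-8 / (3.856767e-06 * pi * 4.5178e-03) = 0.3069 ohm/m

0.3069 ohm/m


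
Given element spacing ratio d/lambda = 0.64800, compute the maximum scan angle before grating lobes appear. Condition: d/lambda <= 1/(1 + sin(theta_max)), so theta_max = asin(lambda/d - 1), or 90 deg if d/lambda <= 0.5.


lambda/d - 1 = 1/0.64800 - 1 = 0.5432099
theta_max = asin(0.5432099) = 32.90 deg

32.90 deg


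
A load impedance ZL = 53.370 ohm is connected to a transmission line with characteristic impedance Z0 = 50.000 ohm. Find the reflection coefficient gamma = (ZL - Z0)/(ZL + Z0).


gamma = (53.370 - 50.000) / (53.370 + 50.000) = 0.03260

0.03260


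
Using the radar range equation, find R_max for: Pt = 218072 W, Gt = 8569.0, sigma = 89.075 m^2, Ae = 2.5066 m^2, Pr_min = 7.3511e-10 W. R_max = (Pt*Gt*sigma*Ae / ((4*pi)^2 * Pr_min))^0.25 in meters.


R^4 = 218072*8569.0*89.075*2.5066 / ((4*pi)^2 * 7.3511e-10) = 3.594172e+18
R_max = 3.594172e+18^0.25 = 43541 m

43541 m


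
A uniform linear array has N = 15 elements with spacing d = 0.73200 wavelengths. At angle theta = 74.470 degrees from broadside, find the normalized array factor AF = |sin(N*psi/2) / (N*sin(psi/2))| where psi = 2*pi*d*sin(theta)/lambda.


psi = 2*pi*0.73200*sin(74.470 deg) = 4.431373 rad
AF = |sin(15*4.431373/2) / (15*sin(4.431373/2))| = 0.08086

0.08086


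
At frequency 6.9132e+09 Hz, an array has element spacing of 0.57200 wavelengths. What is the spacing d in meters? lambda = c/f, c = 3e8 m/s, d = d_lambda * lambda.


lambda = c / f = 3.0000e+08 / 6.9132e+09 = 0.04339524 m
d = 0.57200 * 0.04339524 = 0.02482 m

0.02482 m


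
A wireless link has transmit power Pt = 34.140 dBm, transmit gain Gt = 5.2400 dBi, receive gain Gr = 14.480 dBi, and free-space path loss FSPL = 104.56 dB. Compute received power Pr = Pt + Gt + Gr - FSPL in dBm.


Pr = 34.140 + 5.2400 + 14.480 - 104.56 = -50.70 dBm

-50.70 dBm


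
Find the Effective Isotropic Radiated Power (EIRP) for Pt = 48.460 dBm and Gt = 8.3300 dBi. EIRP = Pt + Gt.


EIRP = Pt + Gt = 48.460 + 8.3300 = 56.79 dBm

56.79 dBm


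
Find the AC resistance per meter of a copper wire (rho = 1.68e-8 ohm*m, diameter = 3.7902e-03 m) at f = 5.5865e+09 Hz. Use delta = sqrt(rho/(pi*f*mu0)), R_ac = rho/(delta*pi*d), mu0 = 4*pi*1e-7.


delta = sqrt(1.68e-8 / (pi * 5.5865e+09 * 4*pi*1e-7)) = 8.727802e-07 m
R_ac = 1.68e-8 / (8.727802e-07 * pi * 3.7902e-03) = 1.617 ohm/m

1.617 ohm/m


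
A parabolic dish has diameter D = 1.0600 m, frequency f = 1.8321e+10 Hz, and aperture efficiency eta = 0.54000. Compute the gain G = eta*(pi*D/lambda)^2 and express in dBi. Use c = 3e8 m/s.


lambda = c / f = 3.0000e+08 / 1.8321e+10 = 0.01637465 m
G_linear = 0.54000 * (pi * 1.0600 / 0.01637465)^2 = 22333.73
G_dBi = 10 * log10(22333.73) = 43.49 dBi

43.49 dBi


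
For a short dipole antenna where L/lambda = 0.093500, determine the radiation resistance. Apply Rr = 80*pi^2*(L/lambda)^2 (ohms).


Rr = 80 * pi^2 * (0.093500)^2 = 80 * 9.869604 * 8.742250e-03 = 6.903 ohm

6.903 ohm


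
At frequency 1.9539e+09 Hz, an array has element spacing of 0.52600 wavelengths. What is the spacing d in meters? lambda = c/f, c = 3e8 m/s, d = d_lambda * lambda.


lambda = c / f = 3.0000e+08 / 1.9539e+09 = 0.1535391 m
d = 0.52600 * 0.1535391 = 0.08076 m

0.08076 m


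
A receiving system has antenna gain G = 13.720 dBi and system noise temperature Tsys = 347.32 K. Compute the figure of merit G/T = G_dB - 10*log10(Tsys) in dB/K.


G/T = 13.720 - 10*log10(347.32) = 13.720 - 25.40730 = -11.69 dB/K

-11.69 dB/K


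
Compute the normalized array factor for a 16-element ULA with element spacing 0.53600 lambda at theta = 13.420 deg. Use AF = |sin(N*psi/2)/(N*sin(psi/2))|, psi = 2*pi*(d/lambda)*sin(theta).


psi = 2*pi*0.53600*sin(13.420 deg) = 0.7816212 rad
AF = |sin(16*0.7816212/2) / (16*sin(0.7816212/2))| = 4.957e-03

4.957e-03


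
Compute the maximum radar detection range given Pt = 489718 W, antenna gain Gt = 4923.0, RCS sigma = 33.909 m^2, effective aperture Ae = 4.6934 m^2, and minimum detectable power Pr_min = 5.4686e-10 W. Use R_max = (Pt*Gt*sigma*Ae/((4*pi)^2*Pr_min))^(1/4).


R^4 = 489718*4923.0*33.909*4.6934 / ((4*pi)^2 * 5.4686e-10) = 4.443064e+18
R_max = 4.443064e+18^0.25 = 45911 m

45911 m


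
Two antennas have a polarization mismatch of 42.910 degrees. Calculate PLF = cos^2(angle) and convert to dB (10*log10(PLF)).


PLF_linear = cos^2(42.910 deg) = 0.5364450
PLF_dB = 10 * log10(0.5364450) = -2.705 dB

-2.705 dB


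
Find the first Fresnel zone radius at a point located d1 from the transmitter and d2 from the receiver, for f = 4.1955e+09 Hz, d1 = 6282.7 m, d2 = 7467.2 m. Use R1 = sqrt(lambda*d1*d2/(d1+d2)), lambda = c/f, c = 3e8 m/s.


lambda = c / f = 3.0000e+08 / 4.1955e+09 = 0.07150518 m
R1 = sqrt(0.07150518 * 6282.7 * 7467.2 / (6282.7 + 7467.2)) = 15.62 m

15.62 m


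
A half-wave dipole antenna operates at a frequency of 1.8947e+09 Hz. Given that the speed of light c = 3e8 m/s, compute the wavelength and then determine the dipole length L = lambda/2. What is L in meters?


lambda = c / f = 3.0000e+08 / 1.8947e+09 = 0.1583364 m
L = lambda / 2 = 0.1583364 / 2 = 0.07917 m

0.07917 m


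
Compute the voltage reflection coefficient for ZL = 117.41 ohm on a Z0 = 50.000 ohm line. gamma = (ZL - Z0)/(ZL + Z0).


gamma = (117.41 - 50.000) / (117.41 + 50.000) = 0.4027

0.4027


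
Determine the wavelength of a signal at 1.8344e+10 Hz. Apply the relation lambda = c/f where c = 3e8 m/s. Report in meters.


lambda = c / f = 3.0000e+08 / 1.8344e+10 = 0.01635 m

0.01635 m


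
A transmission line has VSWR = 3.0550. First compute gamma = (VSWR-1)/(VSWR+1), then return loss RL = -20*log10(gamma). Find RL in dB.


gamma = (3.0550 - 1) / (3.0550 + 1) = 0.5067818
RL = -20 * log10(0.5067818) = 5.904 dB

5.904 dB


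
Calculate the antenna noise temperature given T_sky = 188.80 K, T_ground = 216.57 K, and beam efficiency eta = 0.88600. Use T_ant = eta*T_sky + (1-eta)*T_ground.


T_ant = 0.88600 * 188.80 + (1 - 0.88600) * 216.57 = 192.0 K

192.0 K


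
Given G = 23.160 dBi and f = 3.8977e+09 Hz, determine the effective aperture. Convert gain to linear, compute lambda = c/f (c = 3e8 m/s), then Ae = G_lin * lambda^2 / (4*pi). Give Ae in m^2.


lambda = c / f = 3.0000e+08 / 3.8977e+09 = 0.07696847 m
G_linear = 10^(23.160/10) = 207.0141
Ae = G_linear * lambda^2 / (4*pi) = 207.0141 * 0.07696847^2 / (4*pi) = 0.09759 m^2

0.09759 m^2


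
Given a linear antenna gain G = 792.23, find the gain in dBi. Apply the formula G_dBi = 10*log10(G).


G_dBi = 10 * log10(792.23) = 28.99 dBi

28.99 dBi


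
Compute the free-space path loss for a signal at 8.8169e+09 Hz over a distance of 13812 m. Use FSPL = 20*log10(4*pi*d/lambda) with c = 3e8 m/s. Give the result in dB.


lambda = c / f = 3.0000e+08 / 8.8169e+09 = 0.03402556 m
FSPL = 20 * log10(4*pi*13812/0.03402556) = 134.2 dB

134.2 dB


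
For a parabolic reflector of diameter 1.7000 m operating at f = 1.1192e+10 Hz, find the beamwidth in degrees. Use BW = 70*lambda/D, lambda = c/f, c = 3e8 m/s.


lambda = c / f = 3.0000e+08 / 1.1192e+10 = 0.02680486 m
BW = 70 * 0.02680486 / 1.7000 = 1.104 deg

1.104 deg


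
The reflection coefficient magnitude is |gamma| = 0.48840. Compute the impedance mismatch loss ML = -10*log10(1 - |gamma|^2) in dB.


ML = -10 * log10(1 - 0.48840^2) = -10 * log10(0.76146544) = 1.183 dB

1.183 dB


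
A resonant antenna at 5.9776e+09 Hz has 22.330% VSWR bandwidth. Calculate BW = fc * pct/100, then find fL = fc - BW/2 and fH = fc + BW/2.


BW = 5.9776e+09 * 22.330/100 = 1.334798e+09 Hz
fL = 5.9776e+09 - 1.334798e+09/2 = 5.310e+09 Hz
fH = 5.9776e+09 + 1.334798e+09/2 = 6.645e+09 Hz

BW=1.335e+09 Hz, fL=5.310e+09 Hz, fH=6.645e+09 Hz


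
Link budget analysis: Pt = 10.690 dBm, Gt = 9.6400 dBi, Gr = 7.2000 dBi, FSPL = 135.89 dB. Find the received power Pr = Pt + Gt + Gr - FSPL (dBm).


Pr = 10.690 + 9.6400 + 7.2000 - 135.89 = -108.36 dBm

-108.36 dBm


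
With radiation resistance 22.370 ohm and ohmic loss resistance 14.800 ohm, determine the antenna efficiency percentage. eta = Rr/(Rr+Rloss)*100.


eta = 22.370 / (22.370 + 14.800) * 100 = 60.18%

60.18%


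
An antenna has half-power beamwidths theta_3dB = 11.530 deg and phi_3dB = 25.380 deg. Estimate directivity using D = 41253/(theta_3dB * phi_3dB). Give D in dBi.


D_linear = 41253 / (11.530 * 25.380) = 140.9726
D_dBi = 10 * log10(140.9726) = 21.49 dBi

21.49 dBi


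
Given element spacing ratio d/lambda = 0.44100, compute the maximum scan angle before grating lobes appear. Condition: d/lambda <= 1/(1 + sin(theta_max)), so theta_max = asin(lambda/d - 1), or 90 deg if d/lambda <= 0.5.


lambda/d - 1 = 1/0.44100 - 1 = 1.267574 >= 1
d/lambda <= 0.5, so the array can scan to endfire without grating lobes: theta_max = 90 deg

90 deg


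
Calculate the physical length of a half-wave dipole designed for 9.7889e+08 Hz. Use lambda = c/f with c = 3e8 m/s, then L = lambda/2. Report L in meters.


lambda = c / f = 3.0000e+08 / 9.7889e+08 = 0.3064696 m
L = lambda / 2 = 0.3064696 / 2 = 0.1532 m

0.1532 m


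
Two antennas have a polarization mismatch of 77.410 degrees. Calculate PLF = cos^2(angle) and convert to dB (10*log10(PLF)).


PLF_linear = cos^2(77.410 deg) = 0.04751219
PLF_dB = 10 * log10(0.04751219) = -13.23 dB

-13.23 dB


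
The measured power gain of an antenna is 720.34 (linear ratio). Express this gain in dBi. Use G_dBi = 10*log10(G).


G_dBi = 10 * log10(720.34) = 28.58 dBi

28.58 dBi


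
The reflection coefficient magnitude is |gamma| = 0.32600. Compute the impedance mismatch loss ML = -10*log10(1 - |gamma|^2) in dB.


ML = -10 * log10(1 - 0.32600^2) = -10 * log10(0.893724) = 0.4880 dB

0.4880 dB


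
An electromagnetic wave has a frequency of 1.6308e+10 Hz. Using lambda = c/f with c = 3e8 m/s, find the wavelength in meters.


lambda = c / f = 3.0000e+08 / 1.6308e+10 = 0.01840 m

0.01840 m


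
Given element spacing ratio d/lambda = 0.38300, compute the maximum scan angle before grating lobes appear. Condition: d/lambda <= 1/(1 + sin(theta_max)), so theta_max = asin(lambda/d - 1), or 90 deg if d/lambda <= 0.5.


lambda/d - 1 = 1/0.38300 - 1 = 1.610966 >= 1
d/lambda <= 0.5, so the array can scan to endfire without grating lobes: theta_max = 90 deg

90 deg


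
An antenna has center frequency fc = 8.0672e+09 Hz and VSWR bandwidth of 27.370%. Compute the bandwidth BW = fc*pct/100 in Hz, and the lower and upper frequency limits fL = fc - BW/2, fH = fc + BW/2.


BW = 8.0672e+09 * 27.370/100 = 2.207993e+09 Hz
fL = 8.0672e+09 - 2.207993e+09/2 = 6.963e+09 Hz
fH = 8.0672e+09 + 2.207993e+09/2 = 9.171e+09 Hz

BW=2.208e+09 Hz, fL=6.963e+09 Hz, fH=9.171e+09 Hz


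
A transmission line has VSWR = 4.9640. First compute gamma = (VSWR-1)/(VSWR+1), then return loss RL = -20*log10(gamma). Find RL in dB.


gamma = (4.9640 - 1) / (4.9640 + 1) = 0.6646546
RL = -20 * log10(0.6646546) = 3.548 dB

3.548 dB


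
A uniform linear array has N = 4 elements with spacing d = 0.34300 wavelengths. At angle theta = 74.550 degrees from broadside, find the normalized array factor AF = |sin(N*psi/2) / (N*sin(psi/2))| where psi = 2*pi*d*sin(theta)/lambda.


psi = 2*pi*0.34300*sin(74.550 deg) = 2.077253 rad
AF = |sin(4*2.077253/2) / (4*sin(2.077253/2))| = 0.2461

0.2461


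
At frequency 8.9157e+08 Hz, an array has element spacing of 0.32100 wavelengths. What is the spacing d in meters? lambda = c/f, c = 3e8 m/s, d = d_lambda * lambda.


lambda = c / f = 3.0000e+08 / 8.9157e+08 = 0.3364851 m
d = 0.32100 * 0.3364851 = 0.1080 m

0.1080 m


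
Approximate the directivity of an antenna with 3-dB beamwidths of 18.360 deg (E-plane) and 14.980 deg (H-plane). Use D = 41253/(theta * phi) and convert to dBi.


D_linear = 41253 / (18.360 * 14.980) = 149.9930
D_dBi = 10 * log10(149.9930) = 21.76 dBi

21.76 dBi
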